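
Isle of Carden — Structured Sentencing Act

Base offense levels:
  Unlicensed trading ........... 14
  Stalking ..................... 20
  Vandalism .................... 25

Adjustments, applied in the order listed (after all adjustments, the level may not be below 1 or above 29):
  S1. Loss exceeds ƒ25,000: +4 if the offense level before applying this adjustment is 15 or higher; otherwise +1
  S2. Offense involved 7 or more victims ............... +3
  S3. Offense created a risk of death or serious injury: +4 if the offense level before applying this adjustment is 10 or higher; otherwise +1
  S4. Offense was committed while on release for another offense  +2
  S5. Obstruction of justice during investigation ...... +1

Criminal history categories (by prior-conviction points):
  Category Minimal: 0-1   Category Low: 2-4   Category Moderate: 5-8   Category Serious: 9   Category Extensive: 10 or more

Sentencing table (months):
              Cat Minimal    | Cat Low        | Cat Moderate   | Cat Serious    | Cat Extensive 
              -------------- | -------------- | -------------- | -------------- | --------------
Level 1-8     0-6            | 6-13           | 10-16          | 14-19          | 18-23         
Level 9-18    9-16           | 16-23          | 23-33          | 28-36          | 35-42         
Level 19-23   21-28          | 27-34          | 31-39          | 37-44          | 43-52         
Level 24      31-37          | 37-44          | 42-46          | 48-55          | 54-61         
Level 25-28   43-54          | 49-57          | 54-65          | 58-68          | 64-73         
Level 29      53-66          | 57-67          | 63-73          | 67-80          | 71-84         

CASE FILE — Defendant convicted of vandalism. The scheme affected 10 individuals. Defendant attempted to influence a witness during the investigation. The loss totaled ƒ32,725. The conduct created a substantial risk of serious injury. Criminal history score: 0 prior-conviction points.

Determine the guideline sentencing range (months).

Base offense level for vandalism: 25.
S1 applies (level before this adjustment is 25 ≥ 15, so +4): 25 + 4 = 29.
S2 applies: 29 + 3 = 32.
S3 applies (level before this adjustment is 32 ≥ 10, so +4): 32 + 4 = 36.
S5 applies: 36 + 1 = 37.
Level 37 exceeds the maximum of 29; capped at 29.
Final offense level: 29.
Criminal history: 0 prior points → Category Minimal (0-1).
Level 29 falls in the 29 band.
Grid: Level 29 × Category Minimal = 53-66 months.

53-66 months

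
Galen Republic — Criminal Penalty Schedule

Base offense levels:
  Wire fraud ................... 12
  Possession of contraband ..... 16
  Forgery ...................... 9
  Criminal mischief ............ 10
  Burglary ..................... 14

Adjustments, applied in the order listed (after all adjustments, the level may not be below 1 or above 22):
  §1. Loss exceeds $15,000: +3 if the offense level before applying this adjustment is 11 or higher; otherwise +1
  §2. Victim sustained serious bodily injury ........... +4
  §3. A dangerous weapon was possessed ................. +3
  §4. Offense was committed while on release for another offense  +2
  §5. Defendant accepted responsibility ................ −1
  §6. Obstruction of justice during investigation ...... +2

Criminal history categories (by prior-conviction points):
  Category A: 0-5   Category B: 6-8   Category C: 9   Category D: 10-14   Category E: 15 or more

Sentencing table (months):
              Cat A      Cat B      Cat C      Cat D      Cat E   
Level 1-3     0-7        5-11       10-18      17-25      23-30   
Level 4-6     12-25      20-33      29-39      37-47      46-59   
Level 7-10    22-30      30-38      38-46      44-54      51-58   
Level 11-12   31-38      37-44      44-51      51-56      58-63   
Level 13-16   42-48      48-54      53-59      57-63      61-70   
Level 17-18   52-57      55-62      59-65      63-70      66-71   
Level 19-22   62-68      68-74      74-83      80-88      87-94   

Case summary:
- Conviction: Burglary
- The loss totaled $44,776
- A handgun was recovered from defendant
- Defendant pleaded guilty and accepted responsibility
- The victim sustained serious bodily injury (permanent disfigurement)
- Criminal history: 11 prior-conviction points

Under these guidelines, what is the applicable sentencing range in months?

Base offense level for burglary: 14.
§1 applies (level before this adjustment is 14 ≥ 11, so +3): 14 + 3 = 17.
§2 applies: 17 + 4 = 21.
§3 applies: 21 + 3 = 24.
§5 applies: 24 − 1 = 23.
§6 does not apply.
Level 23 exceeds the maximum of 22; capped at 22.
Final offense level: 22.
Criminal history: 11 prior points → Category D (10-14).
Level 22 falls in the 19-22 band.
Grid: Level 19-22 × Category D = 80-88 months.

80-88 months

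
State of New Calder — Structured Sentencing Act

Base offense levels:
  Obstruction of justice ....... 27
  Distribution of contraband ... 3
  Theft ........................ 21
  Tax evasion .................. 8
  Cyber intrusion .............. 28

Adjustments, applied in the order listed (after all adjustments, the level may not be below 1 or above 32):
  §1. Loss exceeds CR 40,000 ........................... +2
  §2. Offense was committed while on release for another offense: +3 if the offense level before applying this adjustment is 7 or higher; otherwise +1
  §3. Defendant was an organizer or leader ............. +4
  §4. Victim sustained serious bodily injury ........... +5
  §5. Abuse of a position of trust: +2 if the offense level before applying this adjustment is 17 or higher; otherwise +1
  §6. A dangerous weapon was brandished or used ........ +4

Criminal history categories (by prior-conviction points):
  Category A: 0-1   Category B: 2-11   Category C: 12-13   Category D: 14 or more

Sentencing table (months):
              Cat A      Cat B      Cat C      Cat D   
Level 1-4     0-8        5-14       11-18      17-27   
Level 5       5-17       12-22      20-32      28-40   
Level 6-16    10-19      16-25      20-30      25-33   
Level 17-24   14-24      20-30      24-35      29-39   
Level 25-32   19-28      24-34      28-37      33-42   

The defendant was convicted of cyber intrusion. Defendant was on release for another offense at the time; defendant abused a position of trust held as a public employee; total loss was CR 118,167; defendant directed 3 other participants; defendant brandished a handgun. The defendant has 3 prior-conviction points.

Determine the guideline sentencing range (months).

Base offense level for cyber intrusion: 28.
§1 applies: 28 + 2 = 30.
§2 applies (level before this adjustment is 30 ≥ 7, so +3): 30 + 3 = 33.
§3 applies: 33 + 4 = 37.
§5 applies (level before this adjustment is 37 ≥ 17, so +2): 37 + 2 = 39.
§6 applies: 39 + 4 = 43.
Level 43 exceeds the maximum of 32; capped at 32.
Final offense level: 32.
Criminal history: 3 prior points → Category B (2-11).
Level 32 falls in the 25-32 band.
Grid: Level 25-32 × Category B = 24-34 months.

24-34 months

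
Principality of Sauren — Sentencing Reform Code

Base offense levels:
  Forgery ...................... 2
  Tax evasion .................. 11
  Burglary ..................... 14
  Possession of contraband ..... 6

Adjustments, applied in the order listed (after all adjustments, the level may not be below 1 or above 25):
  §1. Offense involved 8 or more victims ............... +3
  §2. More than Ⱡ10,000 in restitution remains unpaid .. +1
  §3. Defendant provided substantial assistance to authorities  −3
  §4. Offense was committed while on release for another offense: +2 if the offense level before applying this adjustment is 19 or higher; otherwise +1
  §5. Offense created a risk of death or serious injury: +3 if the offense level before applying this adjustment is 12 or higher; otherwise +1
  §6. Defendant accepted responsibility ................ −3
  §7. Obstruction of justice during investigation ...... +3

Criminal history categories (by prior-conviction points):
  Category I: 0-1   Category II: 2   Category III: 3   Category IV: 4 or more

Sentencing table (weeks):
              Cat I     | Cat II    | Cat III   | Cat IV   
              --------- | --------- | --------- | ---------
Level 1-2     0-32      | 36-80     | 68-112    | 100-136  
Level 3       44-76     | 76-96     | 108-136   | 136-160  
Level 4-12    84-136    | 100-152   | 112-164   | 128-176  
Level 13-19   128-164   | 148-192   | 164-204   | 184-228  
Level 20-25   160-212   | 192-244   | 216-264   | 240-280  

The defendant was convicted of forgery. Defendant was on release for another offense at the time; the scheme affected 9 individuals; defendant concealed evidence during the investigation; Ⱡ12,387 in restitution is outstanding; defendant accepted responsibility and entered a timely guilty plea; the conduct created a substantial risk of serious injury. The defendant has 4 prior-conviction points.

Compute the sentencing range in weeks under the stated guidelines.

Base offense level for forgery: 2.
§1 applies: 2 + 3 = 5.
§2 applies: 5 + 1 = 6.
§4 applies (level before this adjustment is 6 < 19, so +1): 6 + 1 = 7.
§5 applies (level before this adjustment is 7 < 12, so +1): 7 + 1 = 8.
§6 applies: 8 − 3 = 5.
§7 applies: 5 + 3 = 8.
Final offense level: 8.
Criminal history: 4 prior points → Category IV (4+).
Level 8 falls in the 4-12 band.
Grid: Level 4-12 × Category IV = 128-176 weeks.

128-176 weeks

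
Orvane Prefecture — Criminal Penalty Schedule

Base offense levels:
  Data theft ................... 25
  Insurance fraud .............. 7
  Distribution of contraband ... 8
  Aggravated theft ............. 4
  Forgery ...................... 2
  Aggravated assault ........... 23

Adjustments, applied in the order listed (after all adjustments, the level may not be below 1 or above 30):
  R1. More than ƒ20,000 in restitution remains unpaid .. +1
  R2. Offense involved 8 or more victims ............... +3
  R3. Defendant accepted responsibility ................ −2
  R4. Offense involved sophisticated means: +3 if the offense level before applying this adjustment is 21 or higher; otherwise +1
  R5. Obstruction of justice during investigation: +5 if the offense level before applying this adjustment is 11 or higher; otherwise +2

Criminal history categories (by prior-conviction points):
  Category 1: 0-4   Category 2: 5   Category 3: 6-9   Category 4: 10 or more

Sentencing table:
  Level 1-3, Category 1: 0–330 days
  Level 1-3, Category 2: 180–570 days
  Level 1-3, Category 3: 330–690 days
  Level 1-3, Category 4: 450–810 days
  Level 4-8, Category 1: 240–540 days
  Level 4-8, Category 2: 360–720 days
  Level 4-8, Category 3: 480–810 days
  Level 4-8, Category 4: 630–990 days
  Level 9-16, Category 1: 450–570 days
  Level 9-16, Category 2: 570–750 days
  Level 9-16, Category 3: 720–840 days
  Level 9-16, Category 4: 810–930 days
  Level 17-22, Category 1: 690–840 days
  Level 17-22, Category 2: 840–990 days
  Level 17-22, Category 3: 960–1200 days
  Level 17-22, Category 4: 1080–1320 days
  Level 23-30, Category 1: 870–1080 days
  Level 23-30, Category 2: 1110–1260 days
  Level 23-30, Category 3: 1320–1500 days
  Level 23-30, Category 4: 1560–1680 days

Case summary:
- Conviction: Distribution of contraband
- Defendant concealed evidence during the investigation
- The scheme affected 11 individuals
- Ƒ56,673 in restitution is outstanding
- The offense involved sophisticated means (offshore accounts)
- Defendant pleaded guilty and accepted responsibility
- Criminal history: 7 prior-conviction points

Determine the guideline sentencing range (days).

720-840 days

Base offense level for distribution of contraband: 8.
R1 applies: 8 + 1 = 9.
R2 applies: 9 + 3 = 12.
R3 applies: 12 − 2 = 10.
R4 applies (level before this adjustment is 10 < 21, so +1): 10 + 1 = 11.
R5 applies (level before this adjustment is 11 ≥ 11, so +5): 11 + 5 = 16.
Final offense level: 16.
Criminal history: 7 prior points → Category 3 (6-9).
Level 16 falls in the 9-16 band.
Grid: Level 9-16 × Category 3 = 720-840 days.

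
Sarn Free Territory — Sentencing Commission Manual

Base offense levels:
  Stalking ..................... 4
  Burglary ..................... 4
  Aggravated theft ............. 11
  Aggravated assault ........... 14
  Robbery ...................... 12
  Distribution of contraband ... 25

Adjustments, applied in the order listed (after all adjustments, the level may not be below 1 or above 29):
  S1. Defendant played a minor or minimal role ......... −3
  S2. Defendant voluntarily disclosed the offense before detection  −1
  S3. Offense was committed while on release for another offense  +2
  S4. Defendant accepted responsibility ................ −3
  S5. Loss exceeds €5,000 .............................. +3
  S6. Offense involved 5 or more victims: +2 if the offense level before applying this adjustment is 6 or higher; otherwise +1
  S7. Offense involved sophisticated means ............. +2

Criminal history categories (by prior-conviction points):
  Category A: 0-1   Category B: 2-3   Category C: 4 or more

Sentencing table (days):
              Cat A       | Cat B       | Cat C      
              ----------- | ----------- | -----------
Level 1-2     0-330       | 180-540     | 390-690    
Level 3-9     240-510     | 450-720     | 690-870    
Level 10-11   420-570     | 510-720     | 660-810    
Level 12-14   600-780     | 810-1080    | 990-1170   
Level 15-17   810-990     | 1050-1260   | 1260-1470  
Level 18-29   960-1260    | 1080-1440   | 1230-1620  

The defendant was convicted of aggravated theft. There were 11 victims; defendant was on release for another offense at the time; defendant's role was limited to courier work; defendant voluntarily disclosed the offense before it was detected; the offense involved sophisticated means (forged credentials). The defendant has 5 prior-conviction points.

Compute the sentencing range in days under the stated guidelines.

Base offense level for aggravated theft: 11.
S1 applies: 11 − 3 = 8.
S2 applies: 8 − 1 = 7.
S3 applies: 7 + 2 = 9.
S6 applies (level before this adjustment is 9 ≥ 6, so +2): 9 + 2 = 11.
S7 applies: 11 + 2 = 13.
Final offense level: 13.
Criminal history: 5 prior points → Category C (4+).
Level 13 falls in the 12-14 band.
Grid: Level 12-14 × Category C = 990-1170 days.

990-1170 days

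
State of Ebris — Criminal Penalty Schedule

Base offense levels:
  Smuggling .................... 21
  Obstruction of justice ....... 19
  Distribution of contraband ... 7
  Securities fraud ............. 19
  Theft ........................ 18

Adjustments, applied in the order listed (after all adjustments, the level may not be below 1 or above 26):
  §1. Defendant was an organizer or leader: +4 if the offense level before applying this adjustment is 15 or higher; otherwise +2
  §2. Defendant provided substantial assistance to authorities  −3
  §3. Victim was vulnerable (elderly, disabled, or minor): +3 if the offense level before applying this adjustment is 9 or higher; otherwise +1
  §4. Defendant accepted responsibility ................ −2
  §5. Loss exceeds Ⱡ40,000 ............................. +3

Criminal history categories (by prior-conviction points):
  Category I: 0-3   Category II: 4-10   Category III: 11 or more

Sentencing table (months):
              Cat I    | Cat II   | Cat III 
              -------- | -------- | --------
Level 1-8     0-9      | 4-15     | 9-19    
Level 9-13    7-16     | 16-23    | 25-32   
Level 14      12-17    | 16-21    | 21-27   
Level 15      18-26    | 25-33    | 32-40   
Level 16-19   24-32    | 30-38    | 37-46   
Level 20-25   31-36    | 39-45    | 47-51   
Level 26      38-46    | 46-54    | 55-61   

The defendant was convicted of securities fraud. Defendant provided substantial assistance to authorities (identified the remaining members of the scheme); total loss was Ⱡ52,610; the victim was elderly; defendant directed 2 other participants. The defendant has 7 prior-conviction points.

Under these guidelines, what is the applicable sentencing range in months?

Base offense level for securities fraud: 19.
§1 applies (level before this adjustment is 19 ≥ 15, so +4): 19 + 4 = 23.
§2 applies: 23 − 3 = 20.
§3 applies (level before this adjustment is 20 ≥ 9, so +3): 20 + 3 = 23.
§5 applies: 23 + 3 = 26.
Final offense level: 26.
Criminal history: 7 prior points → Category II (4-10).
Level 26 falls in the 26 band.
Grid: Level 26 × Category II = 46-54 months.

46-54 months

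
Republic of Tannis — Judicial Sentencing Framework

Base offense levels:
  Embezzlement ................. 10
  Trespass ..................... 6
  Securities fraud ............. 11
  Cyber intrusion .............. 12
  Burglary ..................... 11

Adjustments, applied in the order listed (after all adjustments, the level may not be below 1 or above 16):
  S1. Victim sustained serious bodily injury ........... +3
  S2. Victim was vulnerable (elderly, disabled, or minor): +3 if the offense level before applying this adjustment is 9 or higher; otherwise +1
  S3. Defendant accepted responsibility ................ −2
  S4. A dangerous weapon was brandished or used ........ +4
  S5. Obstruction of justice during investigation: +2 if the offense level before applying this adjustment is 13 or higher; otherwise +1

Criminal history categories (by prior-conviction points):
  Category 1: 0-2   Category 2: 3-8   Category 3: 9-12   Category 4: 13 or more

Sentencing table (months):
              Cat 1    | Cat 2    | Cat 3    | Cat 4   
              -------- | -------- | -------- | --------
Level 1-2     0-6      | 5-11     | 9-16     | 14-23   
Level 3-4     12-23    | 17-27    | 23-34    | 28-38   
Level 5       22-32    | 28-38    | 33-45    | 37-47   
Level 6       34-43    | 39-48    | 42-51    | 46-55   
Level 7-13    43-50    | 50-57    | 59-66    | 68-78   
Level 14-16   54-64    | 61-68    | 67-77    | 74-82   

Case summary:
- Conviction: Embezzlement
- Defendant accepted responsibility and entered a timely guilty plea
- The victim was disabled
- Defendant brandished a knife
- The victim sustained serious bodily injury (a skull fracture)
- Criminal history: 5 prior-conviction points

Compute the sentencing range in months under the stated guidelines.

Base offense level for embezzlement: 10.
S1 applies: 10 + 3 = 13.
S2 applies (level before this adjustment is 13 ≥ 9, so +3): 13 + 3 = 16.
S3 applies: 16 − 2 = 14.
S4 applies: 14 + 4 = 18.
Level 18 exceeds the maximum of 16; capped at 16.
Final offense level: 16.
Criminal history: 5 prior points → Category 2 (3-8).
Level 16 falls in the 14-16 band.
Grid: Level 14-16 × Category 2 = 61-68 months.

61-68 months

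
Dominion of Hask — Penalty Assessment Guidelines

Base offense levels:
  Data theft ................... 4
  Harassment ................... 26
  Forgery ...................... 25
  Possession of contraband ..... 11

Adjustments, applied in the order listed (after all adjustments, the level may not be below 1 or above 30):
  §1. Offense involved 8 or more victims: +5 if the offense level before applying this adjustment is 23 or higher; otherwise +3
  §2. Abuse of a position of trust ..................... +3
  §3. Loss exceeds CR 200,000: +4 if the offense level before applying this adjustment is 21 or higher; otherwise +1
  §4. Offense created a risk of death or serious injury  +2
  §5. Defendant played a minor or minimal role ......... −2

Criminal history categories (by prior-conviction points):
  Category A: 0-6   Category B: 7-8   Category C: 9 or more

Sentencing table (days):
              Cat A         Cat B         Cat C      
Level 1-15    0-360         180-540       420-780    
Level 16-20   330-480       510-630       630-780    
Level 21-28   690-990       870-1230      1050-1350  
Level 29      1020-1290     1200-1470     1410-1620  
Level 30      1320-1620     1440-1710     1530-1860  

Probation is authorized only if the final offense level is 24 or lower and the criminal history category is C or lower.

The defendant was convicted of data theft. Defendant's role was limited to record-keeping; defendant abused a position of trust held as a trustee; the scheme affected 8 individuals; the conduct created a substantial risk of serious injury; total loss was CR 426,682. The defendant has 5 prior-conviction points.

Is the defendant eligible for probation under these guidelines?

Yes

Base offense level for data theft: 4.
§1 applies (level before this adjustment is 4 < 23, so +3): 4 + 3 = 7.
§2 applies: 7 + 3 = 10.
§3 applies (level before this adjustment is 10 < 21, so +1): 10 + 1 = 11.
§4 applies: 11 + 2 = 13.
§5 applies: 13 − 2 = 11.
Final offense level: 11.
Criminal history: 5 prior points → Category A (0-6).
Level 11 falls in the 1-15 band.
Grid: Level 1-15 × Category A = 0-360 days.
Probation check: level 11 ≤ 24 and category A ≤ C → eligible.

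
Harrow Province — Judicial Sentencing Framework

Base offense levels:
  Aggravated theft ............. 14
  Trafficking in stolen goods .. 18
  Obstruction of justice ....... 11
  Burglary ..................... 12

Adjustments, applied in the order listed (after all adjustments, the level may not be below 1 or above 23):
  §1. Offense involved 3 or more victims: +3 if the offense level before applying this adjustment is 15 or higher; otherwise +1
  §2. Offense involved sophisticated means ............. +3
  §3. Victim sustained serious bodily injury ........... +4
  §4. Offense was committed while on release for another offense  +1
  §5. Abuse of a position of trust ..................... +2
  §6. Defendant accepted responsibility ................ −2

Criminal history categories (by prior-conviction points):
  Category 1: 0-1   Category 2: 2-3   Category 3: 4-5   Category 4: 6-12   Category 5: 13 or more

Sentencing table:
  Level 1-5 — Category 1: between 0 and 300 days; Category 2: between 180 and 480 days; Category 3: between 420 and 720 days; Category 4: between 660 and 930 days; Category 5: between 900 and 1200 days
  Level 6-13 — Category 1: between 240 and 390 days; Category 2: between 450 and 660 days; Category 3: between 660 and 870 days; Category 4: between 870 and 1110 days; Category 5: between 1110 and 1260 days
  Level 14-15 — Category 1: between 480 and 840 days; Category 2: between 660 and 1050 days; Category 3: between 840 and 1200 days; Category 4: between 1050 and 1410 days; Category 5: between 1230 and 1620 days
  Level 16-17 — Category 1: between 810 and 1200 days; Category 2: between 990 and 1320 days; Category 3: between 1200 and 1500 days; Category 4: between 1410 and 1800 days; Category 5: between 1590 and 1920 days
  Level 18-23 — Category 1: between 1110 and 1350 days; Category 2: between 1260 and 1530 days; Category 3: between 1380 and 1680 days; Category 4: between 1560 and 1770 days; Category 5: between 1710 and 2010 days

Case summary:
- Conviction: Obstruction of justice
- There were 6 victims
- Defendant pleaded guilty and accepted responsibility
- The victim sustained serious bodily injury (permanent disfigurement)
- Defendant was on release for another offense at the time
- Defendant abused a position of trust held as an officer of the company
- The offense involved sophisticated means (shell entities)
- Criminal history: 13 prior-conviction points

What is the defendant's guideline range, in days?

1710-2010 days

Base offense level for obstruction of justice: 11.
§1 applies (level before this adjustment is 11 < 15, so +1): 11 + 1 = 12.
§2 applies: 12 + 3 = 15.
§3 applies: 15 + 4 = 19.
§4 applies: 19 + 1 = 20.
§5 applies: 20 + 2 = 22.
§6 applies: 22 − 2 = 20.
Final offense level: 20.
Criminal history: 13 prior points → Category 5 (13+).
Level 20 falls in the 18-23 band.
Grid: Level 18-23 × Category 5 = 1710-2010 days.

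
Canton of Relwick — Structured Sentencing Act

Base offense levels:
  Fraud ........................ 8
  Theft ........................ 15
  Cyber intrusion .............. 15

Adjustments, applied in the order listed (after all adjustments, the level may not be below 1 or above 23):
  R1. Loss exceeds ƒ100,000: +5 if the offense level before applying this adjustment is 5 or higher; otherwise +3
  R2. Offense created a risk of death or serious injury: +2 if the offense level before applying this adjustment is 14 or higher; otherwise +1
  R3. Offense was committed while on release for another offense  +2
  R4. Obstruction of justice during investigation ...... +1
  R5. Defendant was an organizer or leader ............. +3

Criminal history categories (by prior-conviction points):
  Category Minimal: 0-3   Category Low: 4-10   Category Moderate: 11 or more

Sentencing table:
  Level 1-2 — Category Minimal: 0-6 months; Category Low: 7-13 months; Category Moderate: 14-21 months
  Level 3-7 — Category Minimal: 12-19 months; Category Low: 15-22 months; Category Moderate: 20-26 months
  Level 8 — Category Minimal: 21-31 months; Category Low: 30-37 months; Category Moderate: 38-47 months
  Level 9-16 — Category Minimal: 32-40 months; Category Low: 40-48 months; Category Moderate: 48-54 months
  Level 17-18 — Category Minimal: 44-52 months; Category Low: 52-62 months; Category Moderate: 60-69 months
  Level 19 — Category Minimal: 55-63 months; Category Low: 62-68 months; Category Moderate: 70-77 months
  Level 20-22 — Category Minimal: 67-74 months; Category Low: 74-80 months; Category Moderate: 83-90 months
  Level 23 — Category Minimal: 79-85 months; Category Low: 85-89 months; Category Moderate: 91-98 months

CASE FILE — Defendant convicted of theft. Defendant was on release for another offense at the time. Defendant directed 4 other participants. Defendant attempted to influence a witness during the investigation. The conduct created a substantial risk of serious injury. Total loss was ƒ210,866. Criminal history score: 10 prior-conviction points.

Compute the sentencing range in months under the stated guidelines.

Base offense level for theft: 15.
R1 applies (level before this adjustment is 15 ≥ 5, so +5): 15 + 5 = 20.
R2 applies (level before this adjustment is 20 ≥ 14, so +2): 20 + 2 = 22.
R3 applies: 22 + 2 = 24.
R4 applies: 24 + 1 = 25.
R5 applies: 25 + 3 = 28.
Level 28 exceeds the maximum of 23; capped at 23.
Final offense level: 23.
Criminal history: 10 prior points → Category Low (4-10).
Level 23 falls in the 23 band.
Grid: Level 23 × Category Low = 85-89 months.

85-89 months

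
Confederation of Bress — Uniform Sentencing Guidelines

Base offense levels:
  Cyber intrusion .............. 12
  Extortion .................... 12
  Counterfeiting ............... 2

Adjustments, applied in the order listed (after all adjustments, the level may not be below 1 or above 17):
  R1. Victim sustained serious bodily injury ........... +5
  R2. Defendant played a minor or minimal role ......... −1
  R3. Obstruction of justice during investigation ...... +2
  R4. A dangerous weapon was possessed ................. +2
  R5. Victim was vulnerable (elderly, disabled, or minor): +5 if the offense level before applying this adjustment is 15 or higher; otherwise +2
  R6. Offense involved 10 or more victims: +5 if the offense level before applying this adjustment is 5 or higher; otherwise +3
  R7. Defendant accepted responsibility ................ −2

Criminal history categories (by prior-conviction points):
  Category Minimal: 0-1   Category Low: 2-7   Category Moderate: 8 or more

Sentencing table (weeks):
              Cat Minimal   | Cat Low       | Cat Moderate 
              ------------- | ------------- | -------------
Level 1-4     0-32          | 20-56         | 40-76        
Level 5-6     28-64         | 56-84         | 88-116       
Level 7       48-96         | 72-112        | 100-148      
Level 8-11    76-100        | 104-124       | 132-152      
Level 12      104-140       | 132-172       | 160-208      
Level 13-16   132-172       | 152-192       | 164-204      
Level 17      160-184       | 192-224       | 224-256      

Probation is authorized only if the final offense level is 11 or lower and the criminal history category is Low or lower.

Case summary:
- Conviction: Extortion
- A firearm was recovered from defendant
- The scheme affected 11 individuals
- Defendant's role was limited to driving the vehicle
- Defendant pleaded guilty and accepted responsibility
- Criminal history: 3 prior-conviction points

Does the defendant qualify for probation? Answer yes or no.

Base offense level for extortion: 12.
R1 does not apply.
R2 applies: 12 − 1 = 11.
R4 applies: 11 + 2 = 13.
R6 applies (level before this adjustment is 13 ≥ 5, so +5): 13 + 5 = 18.
R7 applies: 18 − 2 = 16.
Final offense level: 16.
Criminal history: 3 prior points → Category Low (2-7).
Level 16 falls in the 13-16 band.
Grid: Level 13-16 × Category Low = 152-192 weeks.
Probation check: level 16 > 11 and category Low ≤ Low → not eligible.

No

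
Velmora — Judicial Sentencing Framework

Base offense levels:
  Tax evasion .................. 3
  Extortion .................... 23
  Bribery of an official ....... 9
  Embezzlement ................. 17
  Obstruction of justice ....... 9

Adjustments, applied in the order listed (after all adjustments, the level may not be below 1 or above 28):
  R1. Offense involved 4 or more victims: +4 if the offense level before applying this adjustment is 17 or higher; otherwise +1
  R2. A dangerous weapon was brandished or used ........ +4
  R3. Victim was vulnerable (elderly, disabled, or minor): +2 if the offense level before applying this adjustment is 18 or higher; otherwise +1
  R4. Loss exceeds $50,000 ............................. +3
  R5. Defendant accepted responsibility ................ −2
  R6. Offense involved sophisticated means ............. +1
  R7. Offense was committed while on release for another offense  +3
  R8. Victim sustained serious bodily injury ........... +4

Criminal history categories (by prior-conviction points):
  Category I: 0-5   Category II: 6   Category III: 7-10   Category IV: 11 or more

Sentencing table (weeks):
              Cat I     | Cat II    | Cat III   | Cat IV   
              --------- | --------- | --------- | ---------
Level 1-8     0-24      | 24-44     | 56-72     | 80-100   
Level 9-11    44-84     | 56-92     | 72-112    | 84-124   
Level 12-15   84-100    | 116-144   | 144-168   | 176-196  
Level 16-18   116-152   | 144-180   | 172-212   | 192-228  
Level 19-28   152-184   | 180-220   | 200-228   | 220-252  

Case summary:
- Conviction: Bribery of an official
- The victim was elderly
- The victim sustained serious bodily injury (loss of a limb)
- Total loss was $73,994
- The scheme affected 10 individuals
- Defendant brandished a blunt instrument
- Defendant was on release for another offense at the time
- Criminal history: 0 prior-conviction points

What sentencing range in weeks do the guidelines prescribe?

152-184 weeks

Base offense level for bribery of an official: 9.
R1 applies (level before this adjustment is 9 < 17, so +1): 9 + 1 = 10.
R2 applies: 10 + 4 = 14.
R3 applies (level before this adjustment is 14 < 18, so +1): 14 + 1 = 15.
R4 applies: 15 + 3 = 18.
R6 does not apply.
R7 applies: 18 + 3 = 21.
R8 applies: 21 + 4 = 25.
Final offense level: 25.
Criminal history: 0 prior points → Category I (0-5).
Level 25 falls in the 19-28 band.
Grid: Level 19-28 × Category I = 152-184 weeks.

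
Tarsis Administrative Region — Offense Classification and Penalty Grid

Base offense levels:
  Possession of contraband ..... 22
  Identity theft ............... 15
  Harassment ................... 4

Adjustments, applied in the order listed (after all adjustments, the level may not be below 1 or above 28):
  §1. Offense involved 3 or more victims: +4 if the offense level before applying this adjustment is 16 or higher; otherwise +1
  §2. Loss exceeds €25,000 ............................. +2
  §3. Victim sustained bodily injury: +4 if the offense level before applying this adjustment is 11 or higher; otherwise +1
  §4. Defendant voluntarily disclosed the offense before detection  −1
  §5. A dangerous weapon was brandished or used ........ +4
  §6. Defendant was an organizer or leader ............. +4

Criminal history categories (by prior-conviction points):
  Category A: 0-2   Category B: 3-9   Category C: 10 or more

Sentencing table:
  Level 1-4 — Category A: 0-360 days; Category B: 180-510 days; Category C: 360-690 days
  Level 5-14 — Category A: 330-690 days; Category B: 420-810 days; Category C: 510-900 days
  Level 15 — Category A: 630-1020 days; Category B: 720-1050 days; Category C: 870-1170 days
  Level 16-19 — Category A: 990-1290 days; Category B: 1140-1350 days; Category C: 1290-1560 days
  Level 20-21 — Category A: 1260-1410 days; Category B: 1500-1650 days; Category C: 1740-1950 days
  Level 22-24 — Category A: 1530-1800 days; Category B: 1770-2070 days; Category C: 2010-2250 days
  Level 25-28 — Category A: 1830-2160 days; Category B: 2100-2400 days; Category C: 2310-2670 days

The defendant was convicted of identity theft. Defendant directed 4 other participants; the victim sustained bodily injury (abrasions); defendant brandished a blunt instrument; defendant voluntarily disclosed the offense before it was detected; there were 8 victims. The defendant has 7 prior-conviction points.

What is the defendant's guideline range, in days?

2100-2400 days

Base offense level for identity theft: 15.
§1 applies (level before this adjustment is 15 < 16, so +1): 15 + 1 = 16.
§2 does not apply.
§3 applies (level before this adjustment is 16 ≥ 11, so +4): 16 + 4 = 20.
§4 applies: 20 − 1 = 19.
§5 applies: 19 + 4 = 23.
§6 applies: 23 + 4 = 27.
Final offense level: 27.
Criminal history: 7 prior points → Category B (3-9).
Level 27 falls in the 25-28 band.
Grid: Level 25-28 × Category B = 2100-2400 days.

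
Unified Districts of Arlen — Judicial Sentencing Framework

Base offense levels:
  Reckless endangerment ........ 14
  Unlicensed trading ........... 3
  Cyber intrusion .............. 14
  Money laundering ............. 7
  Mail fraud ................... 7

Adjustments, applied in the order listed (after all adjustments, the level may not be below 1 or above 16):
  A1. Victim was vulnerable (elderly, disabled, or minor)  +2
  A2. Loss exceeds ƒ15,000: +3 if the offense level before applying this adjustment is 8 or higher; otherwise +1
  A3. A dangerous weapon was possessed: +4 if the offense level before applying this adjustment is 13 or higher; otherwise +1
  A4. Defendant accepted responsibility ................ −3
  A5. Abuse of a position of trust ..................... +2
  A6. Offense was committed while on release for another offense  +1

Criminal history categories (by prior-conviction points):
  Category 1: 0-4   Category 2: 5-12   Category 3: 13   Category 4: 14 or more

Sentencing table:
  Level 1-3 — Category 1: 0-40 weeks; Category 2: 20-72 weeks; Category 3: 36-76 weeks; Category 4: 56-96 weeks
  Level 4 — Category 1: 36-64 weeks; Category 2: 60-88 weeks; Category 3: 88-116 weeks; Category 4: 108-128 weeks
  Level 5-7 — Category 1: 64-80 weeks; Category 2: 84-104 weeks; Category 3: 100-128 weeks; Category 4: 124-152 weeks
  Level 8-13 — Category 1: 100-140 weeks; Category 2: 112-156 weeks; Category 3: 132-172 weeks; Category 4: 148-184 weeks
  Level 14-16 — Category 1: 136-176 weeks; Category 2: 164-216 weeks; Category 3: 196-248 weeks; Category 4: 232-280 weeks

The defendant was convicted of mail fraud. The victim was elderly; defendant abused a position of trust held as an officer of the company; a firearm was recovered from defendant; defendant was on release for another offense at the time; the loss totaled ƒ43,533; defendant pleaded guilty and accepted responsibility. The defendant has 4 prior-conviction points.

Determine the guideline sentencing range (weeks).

100-140 weeks

Base offense level for mail fraud: 7.
A1 applies: 7 + 2 = 9.
A2 applies (level before this adjustment is 9 ≥ 8, so +3): 9 + 3 = 12.
A3 applies (level before this adjustment is 12 < 13, so +1): 12 + 1 = 13.
A4 applies: 13 − 3 = 10.
A5 applies: 10 + 2 = 12.
A6 applies: 12 + 1 = 13.
Final offense level: 13.
Criminal history: 4 prior points → Category 1 (0-4).
Level 13 falls in the 8-13 band.
Grid: Level 8-13 × Category 1 = 100-140 weeks.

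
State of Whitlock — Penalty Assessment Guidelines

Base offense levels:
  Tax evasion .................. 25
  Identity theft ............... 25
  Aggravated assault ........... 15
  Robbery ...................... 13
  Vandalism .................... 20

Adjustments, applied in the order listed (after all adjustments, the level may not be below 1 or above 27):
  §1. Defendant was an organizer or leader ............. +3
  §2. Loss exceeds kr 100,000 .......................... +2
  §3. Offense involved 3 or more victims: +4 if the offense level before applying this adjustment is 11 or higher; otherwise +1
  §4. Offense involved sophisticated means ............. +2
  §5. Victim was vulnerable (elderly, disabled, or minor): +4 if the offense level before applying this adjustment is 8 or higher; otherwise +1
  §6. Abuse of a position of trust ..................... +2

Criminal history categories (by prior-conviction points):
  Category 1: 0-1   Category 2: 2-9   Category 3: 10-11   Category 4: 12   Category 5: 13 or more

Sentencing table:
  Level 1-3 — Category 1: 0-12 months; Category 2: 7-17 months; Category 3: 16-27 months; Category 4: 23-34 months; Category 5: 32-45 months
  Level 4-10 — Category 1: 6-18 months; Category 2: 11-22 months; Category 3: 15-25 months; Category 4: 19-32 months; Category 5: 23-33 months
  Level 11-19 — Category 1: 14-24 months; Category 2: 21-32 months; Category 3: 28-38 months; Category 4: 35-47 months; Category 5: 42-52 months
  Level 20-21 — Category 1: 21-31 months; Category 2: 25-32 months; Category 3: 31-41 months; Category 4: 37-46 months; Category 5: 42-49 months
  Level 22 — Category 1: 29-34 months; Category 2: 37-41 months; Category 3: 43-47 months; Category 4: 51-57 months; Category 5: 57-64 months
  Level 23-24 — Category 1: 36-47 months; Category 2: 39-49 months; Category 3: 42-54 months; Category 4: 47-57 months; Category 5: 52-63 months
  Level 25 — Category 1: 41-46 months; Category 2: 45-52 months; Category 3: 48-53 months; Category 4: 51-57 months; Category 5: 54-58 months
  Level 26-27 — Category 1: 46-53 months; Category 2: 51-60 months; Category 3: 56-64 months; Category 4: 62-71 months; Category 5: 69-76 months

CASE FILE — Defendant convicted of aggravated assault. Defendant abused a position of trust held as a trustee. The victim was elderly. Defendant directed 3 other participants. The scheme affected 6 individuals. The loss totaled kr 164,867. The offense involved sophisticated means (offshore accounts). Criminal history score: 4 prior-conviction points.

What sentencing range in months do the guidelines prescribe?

Base offense level for aggravated assault: 15.
§1 applies: 15 + 3 = 18.
§2 applies: 18 + 2 = 20.
§3 applies (level before this adjustment is 20 ≥ 11, so +4): 20 + 4 = 24.
§4 applies: 24 + 2 = 26.
§5 applies (level before this adjustment is 26 ≥ 8, so +4): 26 + 4 = 30.
§6 applies: 30 + 2 = 32.
Level 32 exceeds the maximum of 27; capped at 27.
Final offense level: 27.
Criminal history: 4 prior points → Category 2 (2-9).
Level 27 falls in the 26-27 band.
Grid: Level 26-27 × Category 2 = 51-60 months.

51-60 months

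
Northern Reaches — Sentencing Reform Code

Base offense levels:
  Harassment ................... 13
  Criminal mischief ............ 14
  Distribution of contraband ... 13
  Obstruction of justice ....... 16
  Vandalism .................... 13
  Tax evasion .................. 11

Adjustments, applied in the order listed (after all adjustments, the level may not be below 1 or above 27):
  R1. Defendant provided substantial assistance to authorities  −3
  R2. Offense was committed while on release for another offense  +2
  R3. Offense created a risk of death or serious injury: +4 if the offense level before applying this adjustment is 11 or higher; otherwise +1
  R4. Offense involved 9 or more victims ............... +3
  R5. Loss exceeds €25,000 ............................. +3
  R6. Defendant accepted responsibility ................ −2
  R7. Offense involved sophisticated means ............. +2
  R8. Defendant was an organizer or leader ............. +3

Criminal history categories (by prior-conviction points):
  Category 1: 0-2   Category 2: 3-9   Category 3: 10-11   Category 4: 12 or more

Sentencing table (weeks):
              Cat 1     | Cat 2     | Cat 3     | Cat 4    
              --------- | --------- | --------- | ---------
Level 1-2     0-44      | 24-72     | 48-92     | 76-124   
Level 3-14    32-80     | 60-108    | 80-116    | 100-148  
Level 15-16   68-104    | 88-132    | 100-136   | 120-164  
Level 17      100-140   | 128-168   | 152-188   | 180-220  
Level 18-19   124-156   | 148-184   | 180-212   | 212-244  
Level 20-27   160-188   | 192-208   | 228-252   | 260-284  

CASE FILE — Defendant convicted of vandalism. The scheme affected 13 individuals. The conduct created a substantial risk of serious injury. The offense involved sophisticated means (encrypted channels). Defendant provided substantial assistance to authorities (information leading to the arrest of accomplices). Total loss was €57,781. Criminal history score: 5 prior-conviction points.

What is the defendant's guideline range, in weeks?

148-184 weeks

Base offense level for vandalism: 13.
R1 applies: 13 − 3 = 10.
R2 does not apply.
R3 applies (level before this adjustment is 10 < 11, so +1): 10 + 1 = 11.
R4 applies: 11 + 3 = 14.
R5 applies: 14 + 3 = 17.
R6 does not apply.
R7 applies: 17 + 2 = 19.
Final offense level: 19.
Criminal history: 5 prior points → Category 2 (3-9).
Level 19 falls in the 18-19 band.
Grid: Level 18-19 × Category 2 = 148-184 weeks.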